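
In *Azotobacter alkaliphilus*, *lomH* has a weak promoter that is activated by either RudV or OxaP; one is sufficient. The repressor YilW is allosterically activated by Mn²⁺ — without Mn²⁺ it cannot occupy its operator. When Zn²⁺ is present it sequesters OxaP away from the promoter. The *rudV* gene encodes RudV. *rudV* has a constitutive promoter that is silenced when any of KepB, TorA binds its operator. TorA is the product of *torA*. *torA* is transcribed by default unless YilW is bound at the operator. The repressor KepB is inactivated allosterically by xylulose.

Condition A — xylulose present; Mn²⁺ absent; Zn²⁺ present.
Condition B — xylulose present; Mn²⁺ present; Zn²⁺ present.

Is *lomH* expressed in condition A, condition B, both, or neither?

Condition A:
Xylulose is present, so KepB is inactive.
Mn²⁺ is absent, so YilW is inactive.
With no repressor bound, *torA* is transcribed.
So TorA is produced and active.
With repressor TorA bound, *rudV* is not transcribed.
So RudV is not produced.
Zn²⁺ is present, so OxaP is inactive.
No activator is available at the *lomH* promoter, so *lomH* is not transcribed.
→ *lomH* is OFF in A.
Condition B:
Xylulose is present, so KepB is inactive.
Mn²⁺ is present, so YilW is active.
With repressor YilW bound, *torA* is not transcribed.
So TorA is not produced.
With no repressor bound, *rudV* is transcribed.
So RudV is produced and active.
Zn²⁺ is present, so OxaP is inactive.
Activator RudV is present, so *lomH* is transcribed.
→ *lomH* is ON in B.

B only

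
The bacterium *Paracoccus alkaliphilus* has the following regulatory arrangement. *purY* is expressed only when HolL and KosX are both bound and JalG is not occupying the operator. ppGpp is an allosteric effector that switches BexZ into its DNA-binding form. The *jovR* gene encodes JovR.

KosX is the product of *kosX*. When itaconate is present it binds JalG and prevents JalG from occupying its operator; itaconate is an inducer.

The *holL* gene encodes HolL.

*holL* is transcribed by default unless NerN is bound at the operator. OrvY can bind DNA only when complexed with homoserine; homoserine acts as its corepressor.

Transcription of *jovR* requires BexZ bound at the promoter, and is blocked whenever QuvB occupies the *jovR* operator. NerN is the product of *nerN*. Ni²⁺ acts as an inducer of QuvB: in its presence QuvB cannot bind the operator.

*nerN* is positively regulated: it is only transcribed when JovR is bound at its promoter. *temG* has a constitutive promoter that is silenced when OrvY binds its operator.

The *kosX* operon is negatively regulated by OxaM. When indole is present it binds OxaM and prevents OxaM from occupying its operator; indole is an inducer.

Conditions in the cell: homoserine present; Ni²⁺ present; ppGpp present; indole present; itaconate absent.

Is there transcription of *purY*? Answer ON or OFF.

Itaconate is absent, so JalG is active.
Ni²⁺ is present, so QuvB is inactive.
ppGpp is present, so BexZ is active.
No repressor is bound and BexZ is active, so *jovR* is transcribed.
So JovR is produced and active.
No repressor is bound and JovR is active, so *nerN* is transcribed.
So NerN is produced and active.
With repressor NerN bound, *holL* is not transcribed.
So HolL is not produced.
Indole is present, so OxaM is inactive.
With no repressor bound, *kosX* is transcribed.
So KosX is produced and active.
With repressor JalG bound, *purY* is not transcribed.

OFF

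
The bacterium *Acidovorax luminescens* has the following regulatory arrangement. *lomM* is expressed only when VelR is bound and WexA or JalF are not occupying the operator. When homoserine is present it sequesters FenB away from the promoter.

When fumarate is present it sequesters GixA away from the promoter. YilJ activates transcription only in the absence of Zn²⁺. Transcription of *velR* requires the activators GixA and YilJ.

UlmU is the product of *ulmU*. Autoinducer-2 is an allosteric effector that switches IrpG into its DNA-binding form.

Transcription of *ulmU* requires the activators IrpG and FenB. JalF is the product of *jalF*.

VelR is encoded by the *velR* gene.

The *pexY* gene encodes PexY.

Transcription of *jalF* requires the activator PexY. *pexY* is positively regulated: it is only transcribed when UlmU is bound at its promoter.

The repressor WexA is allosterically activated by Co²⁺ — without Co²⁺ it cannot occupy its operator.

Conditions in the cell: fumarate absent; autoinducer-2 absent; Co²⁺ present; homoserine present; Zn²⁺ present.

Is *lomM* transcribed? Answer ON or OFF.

OFF

Co²⁺ is present, so WexA is active.
Autoinducer-2 is absent, so IrpG is inactive.
Homoserine is present, so FenB is inactive.
Required activator IrpG is absent, so *ulmU* is not transcribed.
So UlmU is not produced.
Required activator UlmU is absent, so *pexY* is not transcribed.
So PexY is not produced.
Required activator PexY is absent, so *jalF* is not transcribed.
So JalF is not produced.
Fumarate is absent, so GixA is active.
Zn²⁺ is present, so YilJ is inactive.
Required activator YilJ is absent, so *velR* is not transcribed.
So VelR is not produced.
With repressor WexA bound, *lomM* is not transcribed.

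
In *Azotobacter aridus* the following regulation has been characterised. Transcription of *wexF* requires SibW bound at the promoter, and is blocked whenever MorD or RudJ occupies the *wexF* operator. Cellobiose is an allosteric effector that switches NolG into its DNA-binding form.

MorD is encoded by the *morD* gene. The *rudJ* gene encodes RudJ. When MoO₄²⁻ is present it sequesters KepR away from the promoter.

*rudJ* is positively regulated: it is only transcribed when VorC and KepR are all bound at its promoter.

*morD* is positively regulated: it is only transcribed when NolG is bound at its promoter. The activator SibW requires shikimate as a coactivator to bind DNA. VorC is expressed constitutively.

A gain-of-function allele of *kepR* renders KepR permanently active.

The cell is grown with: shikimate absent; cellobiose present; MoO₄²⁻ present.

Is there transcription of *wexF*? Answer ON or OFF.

OFF

Shikimate is absent, so SibW is inactive.
Cellobiose is present, so NolG is active.
No repressor is bound and NolG is active, so *morD* is transcribed.
So MorD is produced and active.
VorC is produced constitutively and is active.
KepR is constitutively active in this strain.
No repressor is bound and VorC and KepR are active, so *rudJ* is transcribed.
So RudJ is produced and active.
With repressor MorD bound, *wexF* is not transcribed.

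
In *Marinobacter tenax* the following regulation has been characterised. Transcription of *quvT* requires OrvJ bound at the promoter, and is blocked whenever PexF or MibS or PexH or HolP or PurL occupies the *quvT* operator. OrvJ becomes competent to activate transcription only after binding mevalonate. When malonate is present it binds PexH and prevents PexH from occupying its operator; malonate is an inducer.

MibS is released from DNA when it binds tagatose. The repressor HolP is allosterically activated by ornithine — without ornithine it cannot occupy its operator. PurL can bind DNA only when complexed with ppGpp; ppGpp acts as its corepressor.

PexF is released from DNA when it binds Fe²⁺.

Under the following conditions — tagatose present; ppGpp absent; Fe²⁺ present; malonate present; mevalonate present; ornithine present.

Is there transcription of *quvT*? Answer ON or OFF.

OFF

Mevalonate is present, so OrvJ is active.
Fe²⁺ is present, so PexF is inactive.
Tagatose is present, so MibS is inactive.
Malonate is present, so PexH is inactive.
Ornithine is present, so HolP is active.
ppGpp is absent, so PurL is inactive.
With repressor HolP bound, *quvT* is not transcribed.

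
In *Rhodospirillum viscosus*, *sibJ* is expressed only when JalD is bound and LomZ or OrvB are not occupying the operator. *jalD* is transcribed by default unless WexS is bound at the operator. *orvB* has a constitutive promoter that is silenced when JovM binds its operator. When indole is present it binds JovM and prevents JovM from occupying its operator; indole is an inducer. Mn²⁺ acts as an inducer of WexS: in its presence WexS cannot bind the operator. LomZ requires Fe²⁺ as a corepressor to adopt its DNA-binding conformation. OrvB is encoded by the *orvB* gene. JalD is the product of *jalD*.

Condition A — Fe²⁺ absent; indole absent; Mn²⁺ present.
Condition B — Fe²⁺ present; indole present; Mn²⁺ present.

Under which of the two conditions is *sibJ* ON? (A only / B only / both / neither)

Condition A:
Fe²⁺ is absent, so LomZ is inactive.
Indole is absent, so JovM is active.
With repressor JovM bound, *orvB* is not transcribed.
So OrvB is not produced.
Mn²⁺ is present, so WexS is inactive.
With no repressor bound, *jalD* is transcribed.
So JalD is produced and active.
No repressor is bound and JalD is active, so *sibJ* is transcribed.
→ *sibJ* is ON in A.
Condition B:
Fe²⁺ is present, so LomZ is active.
Indole is present, so JovM is inactive.
With no repressor bound, *orvB* is transcribed.
So OrvB is produced and active.
Mn²⁺ is present, so WexS is inactive.
With no repressor bound, *jalD* is transcribed.
So JalD is produced and active.
With repressor LomZ bound, *sibJ* is not transcribed.
→ *sibJ* is OFF in B.

A only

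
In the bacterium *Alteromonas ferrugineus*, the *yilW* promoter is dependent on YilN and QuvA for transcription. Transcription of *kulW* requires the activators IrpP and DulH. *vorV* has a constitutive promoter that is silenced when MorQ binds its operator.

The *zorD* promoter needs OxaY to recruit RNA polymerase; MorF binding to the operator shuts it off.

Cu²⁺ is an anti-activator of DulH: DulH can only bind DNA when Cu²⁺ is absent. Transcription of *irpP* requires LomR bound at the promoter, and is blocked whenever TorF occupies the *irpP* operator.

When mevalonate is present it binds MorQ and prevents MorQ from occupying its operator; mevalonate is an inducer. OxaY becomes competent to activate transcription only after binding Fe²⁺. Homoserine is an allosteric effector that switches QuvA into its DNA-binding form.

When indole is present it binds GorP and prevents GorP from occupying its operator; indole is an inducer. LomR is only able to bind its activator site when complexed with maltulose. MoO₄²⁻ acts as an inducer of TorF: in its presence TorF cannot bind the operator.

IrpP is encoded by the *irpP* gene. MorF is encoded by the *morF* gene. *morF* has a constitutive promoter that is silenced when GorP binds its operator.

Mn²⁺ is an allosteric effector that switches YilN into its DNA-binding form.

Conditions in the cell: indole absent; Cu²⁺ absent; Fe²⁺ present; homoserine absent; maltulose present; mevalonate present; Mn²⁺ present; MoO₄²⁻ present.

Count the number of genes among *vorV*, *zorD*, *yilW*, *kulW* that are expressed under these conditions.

Mevalonate is present, so MorQ is inactive.
With no repressor bound, *vorV* is transcribed.
→ *vorV* is ON.
Indole is absent, so GorP is active.
With repressor GorP bound, *morF* is not transcribed.
So MorF is not produced.
Fe²⁺ is present, so OxaY is active.
No repressor is bound and OxaY is active, so *zorD* is transcribed.
→ *zorD* is ON.
Mn²⁺ is present, so YilN is active.
Homoserine is absent, so QuvA is inactive.
Required activator QuvA is absent, so *yilW* is not transcribed.
→ *yilW* is OFF.
Maltulose is present, so LomR is active.
MoO₄²⁻ is present, so TorF is inactive.
No repressor is bound and LomR is active, so *irpP* is transcribed.
So IrpP is produced and active.
Cu²⁺ is absent, so DulH is active.
No repressor is bound and IrpP and DulH are active, so *kulW* is transcribed.
→ *kulW* is ON.
3 of the 4 genes are transcribed.

3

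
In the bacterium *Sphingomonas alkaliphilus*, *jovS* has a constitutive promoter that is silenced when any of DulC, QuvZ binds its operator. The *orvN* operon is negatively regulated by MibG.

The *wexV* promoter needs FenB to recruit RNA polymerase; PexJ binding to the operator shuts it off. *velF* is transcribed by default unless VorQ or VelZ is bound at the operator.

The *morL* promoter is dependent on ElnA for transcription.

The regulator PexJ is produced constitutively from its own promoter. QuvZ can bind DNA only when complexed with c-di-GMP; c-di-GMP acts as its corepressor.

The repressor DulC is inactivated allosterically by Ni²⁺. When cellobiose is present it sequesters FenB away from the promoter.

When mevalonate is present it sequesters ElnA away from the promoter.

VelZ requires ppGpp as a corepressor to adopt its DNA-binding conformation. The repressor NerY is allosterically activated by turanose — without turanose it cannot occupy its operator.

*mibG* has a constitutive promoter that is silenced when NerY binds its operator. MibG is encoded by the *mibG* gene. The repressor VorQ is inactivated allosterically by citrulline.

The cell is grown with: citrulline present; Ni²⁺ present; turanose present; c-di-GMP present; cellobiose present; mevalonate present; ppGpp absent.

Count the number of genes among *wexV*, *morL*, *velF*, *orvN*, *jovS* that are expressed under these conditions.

Cellobiose is present, so FenB is inactive.
PexJ is produced constitutively and is active.
With repressor PexJ bound, *wexV* is not transcribed.
→ *wexV* is OFF.
Mevalonate is present, so ElnA is inactive.
Required activator ElnA is absent, so *morL* is not transcribed.
→ *morL* is OFF.
Citrulline is present, so VorQ is inactive.
ppGpp is absent, so VelZ is inactive.
With no repressor bound, *velF* is transcribed.
→ *velF* is ON.
Turanose is present, so NerY is active.
With repressor NerY bound, *mibG* is not transcribed.
So MibG is not produced.
With no repressor bound, *orvN* is transcribed.
→ *orvN* is ON.
Ni²⁺ is present, so DulC is inactive.
c-di-GMP is present, so QuvZ is active.
With repressor QuvZ bound, *jovS* is not transcribed.
→ *jovS* is OFF.
2 of the 5 genes are transcribed.

2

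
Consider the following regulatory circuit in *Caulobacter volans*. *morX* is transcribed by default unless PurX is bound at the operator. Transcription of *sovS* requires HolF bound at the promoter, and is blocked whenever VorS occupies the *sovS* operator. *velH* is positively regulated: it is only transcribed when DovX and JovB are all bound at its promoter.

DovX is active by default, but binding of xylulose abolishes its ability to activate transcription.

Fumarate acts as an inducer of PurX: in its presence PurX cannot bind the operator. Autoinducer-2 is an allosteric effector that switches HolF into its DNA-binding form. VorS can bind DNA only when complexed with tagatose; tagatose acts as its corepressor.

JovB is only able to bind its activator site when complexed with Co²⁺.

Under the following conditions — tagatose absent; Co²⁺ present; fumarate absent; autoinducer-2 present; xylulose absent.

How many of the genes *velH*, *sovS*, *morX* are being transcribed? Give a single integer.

Xylulose is absent, so DovX is active.
Co²⁺ is present, so JovB is active.
No repressor is bound and DovX and JovB are active, so *velH* is transcribed.
→ *velH* is ON.
Tagatose is absent, so VorS is inactive.
Autoinducer-2 is present, so HolF is active.
No repressor is bound and HolF is active, so *sovS* is transcribed.
→ *sovS* is ON.
Fumarate is absent, so PurX is active.
With repressor PurX bound, *morX* is not transcribed.
→ *morX* is OFF.
2 of the 3 genes are transcribed.

2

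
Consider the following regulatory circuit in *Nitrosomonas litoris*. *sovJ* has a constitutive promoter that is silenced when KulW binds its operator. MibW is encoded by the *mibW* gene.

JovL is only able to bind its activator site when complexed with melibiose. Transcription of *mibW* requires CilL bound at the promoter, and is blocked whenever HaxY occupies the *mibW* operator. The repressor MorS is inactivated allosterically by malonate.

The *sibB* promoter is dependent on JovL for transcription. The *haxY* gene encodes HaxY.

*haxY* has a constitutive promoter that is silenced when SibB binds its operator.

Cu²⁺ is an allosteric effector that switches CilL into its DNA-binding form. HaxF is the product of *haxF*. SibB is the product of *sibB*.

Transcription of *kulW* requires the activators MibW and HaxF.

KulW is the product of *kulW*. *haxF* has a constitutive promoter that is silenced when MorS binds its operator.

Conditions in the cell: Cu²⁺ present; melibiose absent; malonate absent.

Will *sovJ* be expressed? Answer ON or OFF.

ON

Melibiose is absent, so JovL is inactive.
Required activator JovL is absent, so *sibB* is not transcribed.
So SibB is not produced.
With no repressor bound, *haxY* is transcribed.
So HaxY is produced and active.
Cu²⁺ is present, so CilL is active.
With repressor HaxY bound, *mibW* is not transcribed.
So MibW is not produced.
Malonate is absent, so MorS is active.
With repressor MorS bound, *haxF* is not transcribed.
So HaxF is not produced.
Required activator MibW is absent, so *kulW* is not transcribed.
So KulW is not produced.
With no repressor bound, *sovJ* is transcribed.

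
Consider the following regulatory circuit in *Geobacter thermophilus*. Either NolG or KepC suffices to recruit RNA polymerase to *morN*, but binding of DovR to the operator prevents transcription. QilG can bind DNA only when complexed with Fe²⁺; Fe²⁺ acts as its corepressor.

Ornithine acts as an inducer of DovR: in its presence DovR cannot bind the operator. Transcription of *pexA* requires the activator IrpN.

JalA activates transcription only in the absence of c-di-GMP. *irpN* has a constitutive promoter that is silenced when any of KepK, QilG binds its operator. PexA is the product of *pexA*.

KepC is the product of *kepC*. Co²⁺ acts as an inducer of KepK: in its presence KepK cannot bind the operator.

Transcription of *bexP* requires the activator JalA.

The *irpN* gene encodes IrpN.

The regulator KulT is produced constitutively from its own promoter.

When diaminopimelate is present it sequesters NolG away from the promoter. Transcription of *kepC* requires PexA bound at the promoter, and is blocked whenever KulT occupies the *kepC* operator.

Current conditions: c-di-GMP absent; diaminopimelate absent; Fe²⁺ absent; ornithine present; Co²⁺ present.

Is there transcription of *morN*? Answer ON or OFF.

Diaminopimelate is absent, so NolG is active.
Ornithine is present, so DovR is inactive.
Co²⁺ is present, so KepK is inactive.
Fe²⁺ is absent, so QilG is inactive.
With no repressor bound, *irpN* is transcribed.
So IrpN is produced and active.
No repressor is bound and IrpN is active, so *pexA* is transcribed.
So PexA is produced and active.
KulT is produced constitutively and is active.
With repressor KulT bound, *kepC* is not transcribed.
So KepC is not produced.
Activator NolG is present, so *morN* is transcribed.

ON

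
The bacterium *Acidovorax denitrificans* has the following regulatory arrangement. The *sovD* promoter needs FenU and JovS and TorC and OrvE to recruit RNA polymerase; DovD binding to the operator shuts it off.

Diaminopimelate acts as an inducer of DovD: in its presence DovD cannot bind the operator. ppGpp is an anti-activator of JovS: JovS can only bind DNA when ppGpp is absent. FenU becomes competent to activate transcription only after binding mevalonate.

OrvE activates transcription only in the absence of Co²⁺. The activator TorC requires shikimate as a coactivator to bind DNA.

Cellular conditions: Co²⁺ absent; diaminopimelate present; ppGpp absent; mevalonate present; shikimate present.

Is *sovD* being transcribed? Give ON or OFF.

ON

Mevalonate is present, so FenU is active.
ppGpp is absent, so JovS is active.
Diaminopimelate is present, so DovD is inactive.
Shikimate is present, so TorC is active.
Co²⁺ is absent, so OrvE is active.
No repressor is bound and FenU and JovS and TorC and OrvE are active, so *sovD* is transcribed.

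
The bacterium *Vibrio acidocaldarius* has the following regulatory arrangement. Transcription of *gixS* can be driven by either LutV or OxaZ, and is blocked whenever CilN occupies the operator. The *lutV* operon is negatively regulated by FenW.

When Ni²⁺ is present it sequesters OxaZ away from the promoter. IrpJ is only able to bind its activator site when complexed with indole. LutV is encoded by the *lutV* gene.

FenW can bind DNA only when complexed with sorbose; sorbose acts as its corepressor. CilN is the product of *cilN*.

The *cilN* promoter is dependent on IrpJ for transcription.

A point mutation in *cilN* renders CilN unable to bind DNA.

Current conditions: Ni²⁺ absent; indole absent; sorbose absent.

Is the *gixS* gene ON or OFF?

ON

Sorbose is absent, so FenW is inactive.
With no repressor bound, *lutV* is transcribed.
So LutV is produced and active.
CilN is non-functional in this strain, so it has no effect.
Ni²⁺ is absent, so OxaZ is active.
Activator LutV is present, so *gixS* is transcribed.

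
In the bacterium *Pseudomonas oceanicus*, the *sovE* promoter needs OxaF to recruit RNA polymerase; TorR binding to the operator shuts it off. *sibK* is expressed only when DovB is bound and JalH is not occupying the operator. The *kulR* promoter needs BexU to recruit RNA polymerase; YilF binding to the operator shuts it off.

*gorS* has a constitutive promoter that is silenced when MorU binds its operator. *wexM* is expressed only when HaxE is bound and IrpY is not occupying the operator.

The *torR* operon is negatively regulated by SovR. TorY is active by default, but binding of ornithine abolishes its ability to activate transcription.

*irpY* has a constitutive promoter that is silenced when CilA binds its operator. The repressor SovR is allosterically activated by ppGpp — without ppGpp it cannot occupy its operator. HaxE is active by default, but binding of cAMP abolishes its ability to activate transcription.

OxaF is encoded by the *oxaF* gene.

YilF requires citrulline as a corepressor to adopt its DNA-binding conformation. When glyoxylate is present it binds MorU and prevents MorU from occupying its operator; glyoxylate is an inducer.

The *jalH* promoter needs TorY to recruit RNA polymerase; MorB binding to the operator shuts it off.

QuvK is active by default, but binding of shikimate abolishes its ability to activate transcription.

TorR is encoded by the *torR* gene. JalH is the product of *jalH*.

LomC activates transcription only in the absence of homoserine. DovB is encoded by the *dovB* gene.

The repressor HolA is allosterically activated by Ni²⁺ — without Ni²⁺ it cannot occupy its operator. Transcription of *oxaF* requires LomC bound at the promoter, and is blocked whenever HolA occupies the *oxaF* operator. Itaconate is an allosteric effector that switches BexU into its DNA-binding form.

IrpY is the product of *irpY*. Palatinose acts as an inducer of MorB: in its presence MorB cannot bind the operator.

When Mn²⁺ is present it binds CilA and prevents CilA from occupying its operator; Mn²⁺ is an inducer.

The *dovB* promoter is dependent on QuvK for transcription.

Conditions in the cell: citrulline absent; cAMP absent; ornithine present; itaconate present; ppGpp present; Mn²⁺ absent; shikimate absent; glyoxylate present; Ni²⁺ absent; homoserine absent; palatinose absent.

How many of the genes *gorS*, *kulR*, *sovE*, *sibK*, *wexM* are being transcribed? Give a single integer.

5

Glyoxylate is present, so MorU is inactive.
With no repressor bound, *gorS* is transcribed.
→ *gorS* is ON.
Itaconate is present, so BexU is active.
Citrulline is absent, so YilF is inactive.
No repressor is bound and BexU is active, so *kulR* is transcribed.
→ *kulR* is ON.
Homoserine is absent, so LomC is active.
Ni²⁺ is absent, so HolA is inactive.
No repressor is bound and LomC is active, so *oxaF* is transcribed.
So OxaF is produced and active.
ppGpp is present, so SovR is active.
With repressor SovR bound, *torR* is not transcribed.
So TorR is not produced.
No repressor is bound and OxaF is active, so *sovE* is transcribed.
→ *sovE* is ON.
Shikimate is absent, so QuvK is active.
No repressor is bound and QuvK is active, so *dovB* is transcribed.
So DovB is produced and active.
Palatinose is absent, so MorB is active.
Ornithine is present, so TorY is inactive.
With repressor MorB bound, *jalH* is not transcribed.
So JalH is not produced.
No repressor is bound and DovB is active, so *sibK* is transcribed.
→ *sibK* is ON.
Mn²⁺ is absent, so CilA is active.
With repressor CilA bound, *irpY* is not transcribed.
So IrpY is not produced.
cAMP is absent, so HaxE is active.
No repressor is bound and HaxE is active, so *wexM* is transcribed.
→ *wexM* is ON.
5 of the 5 genes are transcribed.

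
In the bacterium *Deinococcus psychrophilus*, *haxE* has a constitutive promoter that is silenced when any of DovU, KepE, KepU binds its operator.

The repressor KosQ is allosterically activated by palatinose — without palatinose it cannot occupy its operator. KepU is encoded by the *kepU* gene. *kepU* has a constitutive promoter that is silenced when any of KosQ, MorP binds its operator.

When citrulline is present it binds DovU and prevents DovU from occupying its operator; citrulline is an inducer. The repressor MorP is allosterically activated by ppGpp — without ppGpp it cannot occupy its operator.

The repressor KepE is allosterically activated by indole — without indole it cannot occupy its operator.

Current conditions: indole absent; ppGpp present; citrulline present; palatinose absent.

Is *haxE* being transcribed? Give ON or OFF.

ON

Citrulline is present, so DovU is inactive.
Indole is absent, so KepE is inactive.
Palatinose is absent, so KosQ is inactive.
ppGpp is present, so MorP is active.
With repressor MorP bound, *kepU* is not transcribed.
So KepU is not produced.
With no repressor bound, *haxE* is transcribed.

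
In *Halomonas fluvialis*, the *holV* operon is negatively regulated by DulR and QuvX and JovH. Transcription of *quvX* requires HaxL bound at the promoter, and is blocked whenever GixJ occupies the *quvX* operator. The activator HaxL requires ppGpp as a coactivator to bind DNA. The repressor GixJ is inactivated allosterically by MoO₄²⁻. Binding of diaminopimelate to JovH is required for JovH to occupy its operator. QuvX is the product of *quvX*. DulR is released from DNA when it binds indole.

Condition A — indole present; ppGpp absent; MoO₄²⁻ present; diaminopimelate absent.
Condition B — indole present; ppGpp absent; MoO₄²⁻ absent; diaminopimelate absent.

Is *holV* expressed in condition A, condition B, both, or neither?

both

Condition A:
Indole is present, so DulR is inactive.
ppGpp is absent, so HaxL is inactive.
MoO₄²⁻ is present, so GixJ is inactive.
Required activator HaxL is absent, so *quvX* is not transcribed.
So QuvX is not produced.
Diaminopimelate is absent, so JovH is inactive.
With no repressor bound, *holV* is transcribed.
→ *holV* is ON in A.
Condition B:
Indole is present, so DulR is inactive.
ppGpp is absent, so HaxL is inactive.
MoO₄²⁻ is absent, so GixJ is active.
With repressor GixJ bound, *quvX* is not transcribed.
So QuvX is not produced.
Diaminopimelate is absent, so JovH is inactive.
With no repressor bound, *holV* is transcribed.
→ *holV* is ON in B.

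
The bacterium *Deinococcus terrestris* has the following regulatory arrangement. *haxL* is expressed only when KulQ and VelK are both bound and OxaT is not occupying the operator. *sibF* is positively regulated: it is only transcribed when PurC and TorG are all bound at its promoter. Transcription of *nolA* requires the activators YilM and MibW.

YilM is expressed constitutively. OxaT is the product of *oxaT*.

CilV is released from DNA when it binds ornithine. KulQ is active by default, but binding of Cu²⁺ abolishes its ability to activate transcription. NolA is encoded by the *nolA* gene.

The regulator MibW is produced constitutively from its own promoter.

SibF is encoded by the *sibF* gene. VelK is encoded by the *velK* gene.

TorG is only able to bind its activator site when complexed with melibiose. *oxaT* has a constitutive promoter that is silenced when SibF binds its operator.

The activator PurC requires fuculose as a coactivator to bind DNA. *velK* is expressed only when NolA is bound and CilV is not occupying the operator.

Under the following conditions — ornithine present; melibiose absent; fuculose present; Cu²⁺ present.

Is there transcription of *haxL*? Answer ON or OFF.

OFF

Cu²⁺ is present, so KulQ is inactive.
Ornithine is present, so CilV is inactive.
YilM is produced constitutively and is active.
MibW is produced constitutively and is active.
No repressor is bound and YilM and MibW are active, so *nolA* is transcribed.
So NolA is produced and active.
No repressor is bound and NolA is active, so *velK* is transcribed.
So VelK is produced and active.
Fuculose is present, so PurC is active.
Melibiose is absent, so TorG is inactive.
Required activator TorG is absent, so *sibF* is not transcribed.
So SibF is not produced.
With no repressor bound, *oxaT* is transcribed.
So OxaT is produced and active.
With repressor OxaT bound, *haxL* is not transcribed.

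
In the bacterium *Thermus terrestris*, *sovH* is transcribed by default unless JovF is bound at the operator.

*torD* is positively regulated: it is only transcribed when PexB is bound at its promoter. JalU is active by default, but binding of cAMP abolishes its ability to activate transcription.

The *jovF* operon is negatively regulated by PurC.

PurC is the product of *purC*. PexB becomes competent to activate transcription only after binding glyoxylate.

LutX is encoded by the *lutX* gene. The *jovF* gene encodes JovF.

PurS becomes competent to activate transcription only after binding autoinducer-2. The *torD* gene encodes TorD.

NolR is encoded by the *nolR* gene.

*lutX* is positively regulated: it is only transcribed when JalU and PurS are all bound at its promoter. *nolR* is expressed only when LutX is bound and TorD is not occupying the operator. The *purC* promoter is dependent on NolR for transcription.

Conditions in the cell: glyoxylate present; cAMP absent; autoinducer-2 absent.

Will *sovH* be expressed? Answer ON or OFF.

cAMP is absent, so JalU is active.
Autoinducer-2 is absent, so PurS is inactive.
Required activator PurS is absent, so *lutX* is not transcribed.
So LutX is not produced.
Glyoxylate is present, so PexB is active.
No repressor is bound and PexB is active, so *torD* is transcribed.
So TorD is produced and active.
With repressor TorD bound, *nolR* is not transcribed.
So NolR is not produced.
Required activator NolR is absent, so *purC* is not transcribed.
So PurC is not produced.
With no repressor bound, *jovF* is transcribed.
So JovF is produced and active.
With repressor JovF bound, *sovH* is not transcribed.

OFF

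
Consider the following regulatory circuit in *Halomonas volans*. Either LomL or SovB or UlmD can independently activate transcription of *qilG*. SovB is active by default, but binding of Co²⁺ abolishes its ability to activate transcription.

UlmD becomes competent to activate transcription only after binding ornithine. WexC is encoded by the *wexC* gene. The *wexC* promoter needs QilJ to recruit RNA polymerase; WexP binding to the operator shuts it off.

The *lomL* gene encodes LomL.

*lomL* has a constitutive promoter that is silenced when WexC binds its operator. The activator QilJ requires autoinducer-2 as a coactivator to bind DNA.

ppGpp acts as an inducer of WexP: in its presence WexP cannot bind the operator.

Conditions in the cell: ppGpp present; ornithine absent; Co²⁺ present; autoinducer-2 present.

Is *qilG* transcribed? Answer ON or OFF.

ppGpp is present, so WexP is inactive.
Autoinducer-2 is present, so QilJ is active.
No repressor is bound and QilJ is active, so *wexC* is transcribed.
So WexC is produced and active.
With repressor WexC bound, *lomL* is not transcribed.
So LomL is not produced.
Co²⁺ is present, so SovB is inactive.
Ornithine is absent, so UlmD is inactive.
No activator is available at the *qilG* promoter, so *qilG* is not transcribed.

OFF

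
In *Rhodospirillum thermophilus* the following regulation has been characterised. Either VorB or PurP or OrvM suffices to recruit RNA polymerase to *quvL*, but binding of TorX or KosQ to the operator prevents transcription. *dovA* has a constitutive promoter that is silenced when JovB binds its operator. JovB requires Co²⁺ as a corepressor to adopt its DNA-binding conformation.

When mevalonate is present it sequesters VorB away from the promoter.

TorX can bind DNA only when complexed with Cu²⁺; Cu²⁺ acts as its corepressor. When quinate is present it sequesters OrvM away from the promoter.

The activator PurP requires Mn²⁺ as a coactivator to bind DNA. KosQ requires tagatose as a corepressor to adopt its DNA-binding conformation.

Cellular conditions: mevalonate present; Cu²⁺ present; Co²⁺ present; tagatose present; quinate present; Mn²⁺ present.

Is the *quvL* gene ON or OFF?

OFF

Mevalonate is present, so VorB is inactive.
Cu²⁺ is present, so TorX is active.
Mn²⁺ is present, so PurP is active.
Tagatose is present, so KosQ is active.
Quinate is present, so OrvM is inactive.
With repressor TorX bound, *quvL* is not transcribed.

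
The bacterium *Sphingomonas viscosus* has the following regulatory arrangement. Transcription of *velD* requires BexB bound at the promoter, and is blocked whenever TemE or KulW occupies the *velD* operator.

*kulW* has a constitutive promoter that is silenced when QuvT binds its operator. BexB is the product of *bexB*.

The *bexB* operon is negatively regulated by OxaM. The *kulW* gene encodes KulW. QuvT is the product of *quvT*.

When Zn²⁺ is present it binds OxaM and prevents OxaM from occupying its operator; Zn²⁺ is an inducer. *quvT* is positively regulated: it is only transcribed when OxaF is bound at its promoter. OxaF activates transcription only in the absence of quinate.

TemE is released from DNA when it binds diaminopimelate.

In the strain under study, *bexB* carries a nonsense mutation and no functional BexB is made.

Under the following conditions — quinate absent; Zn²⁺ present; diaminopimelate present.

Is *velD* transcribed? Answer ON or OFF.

OFF

BexB is non-functional in this strain, so it has no effect.
Diaminopimelate is present, so TemE is inactive.
Quinate is absent, so OxaF is active.
No repressor is bound and OxaF is active, so *quvT* is transcribed.
So QuvT is produced and active.
With repressor QuvT bound, *kulW* is not transcribed.
So KulW is not produced.
Required activator BexB is absent, so *velD* is not transcribed.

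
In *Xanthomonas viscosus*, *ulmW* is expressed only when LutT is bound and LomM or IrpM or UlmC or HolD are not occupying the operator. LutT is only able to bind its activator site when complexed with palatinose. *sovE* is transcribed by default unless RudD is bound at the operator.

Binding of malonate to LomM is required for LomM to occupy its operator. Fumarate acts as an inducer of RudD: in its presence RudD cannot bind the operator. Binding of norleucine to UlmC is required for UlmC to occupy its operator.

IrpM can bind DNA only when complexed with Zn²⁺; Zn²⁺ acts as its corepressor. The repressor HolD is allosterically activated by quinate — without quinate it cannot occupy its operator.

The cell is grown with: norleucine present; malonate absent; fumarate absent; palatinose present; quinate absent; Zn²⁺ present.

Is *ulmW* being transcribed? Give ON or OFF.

OFF

Malonate is absent, so LomM is inactive.
Zn²⁺ is present, so IrpM is active.
Palatinose is present, so LutT is active.
Norleucine is present, so UlmC is active.
Quinate is absent, so HolD is inactive.
With repressor IrpM bound, *ulmW* is not transcribed.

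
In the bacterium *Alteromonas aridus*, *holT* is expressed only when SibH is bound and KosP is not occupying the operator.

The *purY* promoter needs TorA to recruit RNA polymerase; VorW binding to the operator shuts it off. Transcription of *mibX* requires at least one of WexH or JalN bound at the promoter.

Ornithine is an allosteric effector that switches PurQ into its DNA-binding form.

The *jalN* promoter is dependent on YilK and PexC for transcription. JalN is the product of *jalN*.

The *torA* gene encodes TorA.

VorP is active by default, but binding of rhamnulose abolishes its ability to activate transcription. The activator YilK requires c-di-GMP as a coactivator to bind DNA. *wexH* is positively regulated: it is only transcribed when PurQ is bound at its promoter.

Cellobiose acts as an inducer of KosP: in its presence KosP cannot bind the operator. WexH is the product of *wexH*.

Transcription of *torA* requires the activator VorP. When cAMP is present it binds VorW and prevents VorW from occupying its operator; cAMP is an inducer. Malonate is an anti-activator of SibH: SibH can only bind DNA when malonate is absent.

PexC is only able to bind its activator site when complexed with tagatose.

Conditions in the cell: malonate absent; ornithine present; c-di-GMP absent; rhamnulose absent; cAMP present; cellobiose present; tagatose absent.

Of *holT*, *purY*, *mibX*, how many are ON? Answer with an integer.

3

Malonate is absent, so SibH is active.
Cellobiose is present, so KosP is inactive.
No repressor is bound and SibH is active, so *holT* is transcribed.
→ *holT* is ON.
Rhamnulose is absent, so VorP is active.
No repressor is bound and VorP is active, so *torA* is transcribed.
So TorA is produced and active.
cAMP is present, so VorW is inactive.
No repressor is bound and TorA is active, so *purY* is transcribed.
→ *purY* is ON.
Ornithine is present, so PurQ is active.
No repressor is bound and PurQ is active, so *wexH* is transcribed.
So WexH is produced and active.
c-di-GMP is absent, so YilK is inactive.
Tagatose is absent, so PexC is inactive.
Required activator YilK is absent, so *jalN* is not transcribed.
So JalN is not produced.
Activator WexH is present, so *mibX* is transcribed.
→ *mibX* is ON.
3 of the 3 genes are transcribed.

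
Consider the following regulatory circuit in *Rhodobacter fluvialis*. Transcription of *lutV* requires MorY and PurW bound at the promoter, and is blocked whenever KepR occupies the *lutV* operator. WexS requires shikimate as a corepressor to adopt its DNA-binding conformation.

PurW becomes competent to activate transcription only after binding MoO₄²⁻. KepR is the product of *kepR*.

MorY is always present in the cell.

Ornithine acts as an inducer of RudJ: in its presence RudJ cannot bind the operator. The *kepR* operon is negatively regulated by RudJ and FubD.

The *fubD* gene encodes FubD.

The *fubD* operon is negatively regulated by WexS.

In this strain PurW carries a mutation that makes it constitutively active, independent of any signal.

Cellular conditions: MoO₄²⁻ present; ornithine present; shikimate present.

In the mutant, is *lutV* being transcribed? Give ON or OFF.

MorY is produced constitutively and is active.
Ornithine is present, so RudJ is inactive.
Shikimate is present, so WexS is active.
With repressor WexS bound, *fubD* is not transcribed.
So FubD is not produced.
With no repressor bound, *kepR* is transcribed.
So KepR is produced and active.
PurW is constitutively active in this strain.
With repressor KepR bound, *lutV* is not transcribed.

OFF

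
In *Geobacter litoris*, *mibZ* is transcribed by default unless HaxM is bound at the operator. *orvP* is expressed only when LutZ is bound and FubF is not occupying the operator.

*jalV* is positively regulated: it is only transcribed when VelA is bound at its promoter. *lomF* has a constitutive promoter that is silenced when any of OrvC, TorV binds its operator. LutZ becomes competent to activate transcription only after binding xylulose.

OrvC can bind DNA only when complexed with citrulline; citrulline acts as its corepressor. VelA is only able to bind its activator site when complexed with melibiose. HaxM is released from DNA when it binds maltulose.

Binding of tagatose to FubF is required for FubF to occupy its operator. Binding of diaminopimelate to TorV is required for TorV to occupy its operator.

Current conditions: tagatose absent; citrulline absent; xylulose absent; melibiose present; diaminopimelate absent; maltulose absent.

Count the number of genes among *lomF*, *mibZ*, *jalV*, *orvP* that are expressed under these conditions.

Citrulline is absent, so OrvC is inactive.
Diaminopimelate is absent, so TorV is inactive.
With no repressor bound, *lomF* is transcribed.
→ *lomF* is ON.
Maltulose is absent, so HaxM is active.
With repressor HaxM bound, *mibZ* is not transcribed.
→ *mibZ* is OFF.
Melibiose is present, so VelA is active.
No repressor is bound and VelA is active, so *jalV* is transcribed.
→ *jalV* is ON.
Tagatose is absent, so FubF is inactive.
Xylulose is absent, so LutZ is inactive.
Required activator LutZ is absent, so *orvP* is not transcribed.
→ *orvP* is OFF.
2 of the 4 genes are transcribed.

2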